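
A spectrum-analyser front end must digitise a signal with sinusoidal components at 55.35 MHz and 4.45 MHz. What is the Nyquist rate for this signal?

110.7 MHz

Highest-frequency component: 55.35 MHz.
Nyquist rate = 2 × 55.35 MHz = 110.7 MHz.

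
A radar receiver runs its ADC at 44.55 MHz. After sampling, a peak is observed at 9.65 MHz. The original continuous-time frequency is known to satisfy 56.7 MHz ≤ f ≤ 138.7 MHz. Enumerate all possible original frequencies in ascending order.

79.45 MHz, 98.75 MHz, 124 MHz

Frequencies that alias to 9.65 MHz are k·fs ± 9.65 MHz for integer k ≥ 0.
k=0: 9.65 MHz.
k=1: 34.9 MHz, 54.2 MHz.
k=2: 79.45 MHz, 98.75 MHz.
k=3: 124 MHz, 143.3 MHz.
k=4: 168.55 MHz, 187.85 MHz.
Within [56.7 MHz, 138.7 MHz]: 79.45 MHz, 98.75 MHz, 124 MHz.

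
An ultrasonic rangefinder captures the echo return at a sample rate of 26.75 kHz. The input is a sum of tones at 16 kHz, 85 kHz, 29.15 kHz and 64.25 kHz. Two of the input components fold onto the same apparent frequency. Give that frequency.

10.75 kHz

fs/2 = 13.375 kHz.
16 kHz > fs/2 = 13.375 kHz, folds to fs − 16 kHz = 10.75 kHz.
85 kHz mod fs = 4.75 kHz.
4.75 kHz ≤ fs/2 = 13.375 kHz, appears at 4.75 kHz.
29.15 kHz mod fs = 2.4 kHz.
2.4 kHz ≤ fs/2 = 13.375 kHz, appears at 2.4 kHz.
64.25 kHz mod fs = 10.75 kHz.
10.75 kHz ≤ fs/2 = 13.375 kHz, appears at 10.75 kHz.
16 kHz and 64.25 kHz both map to 10.75 kHz.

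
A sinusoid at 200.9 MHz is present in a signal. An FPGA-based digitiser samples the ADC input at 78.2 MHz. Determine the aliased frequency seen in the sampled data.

33.7 MHz

200.9 MHz mod fs = 44.5 MHz.
44.5 MHz > fs/2 = 39.1 MHz, folds to fs − 44.5 MHz = 33.7 MHz.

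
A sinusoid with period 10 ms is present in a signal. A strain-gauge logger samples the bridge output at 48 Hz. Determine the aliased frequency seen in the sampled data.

4 Hz

T = 10 ms → f = 1/T = 100 Hz.
100 Hz mod fs = 4 Hz.
4 Hz ≤ fs/2 = 24 Hz, appears at 4 Hz.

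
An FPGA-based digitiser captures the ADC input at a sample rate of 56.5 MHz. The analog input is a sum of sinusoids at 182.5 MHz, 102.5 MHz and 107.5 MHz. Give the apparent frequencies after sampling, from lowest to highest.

fs/2 = 28.25 MHz.
182.5 MHz mod fs = 13 MHz.
13 MHz ≤ fs/2 = 28.25 MHz, appears at 13 MHz.
102.5 MHz mod fs = 46 MHz.
46 MHz > fs/2 = 28.25 MHz, folds to fs − 46 MHz = 10.5 MHz.
107.5 MHz mod fs = 51 MHz.
51 MHz > fs/2 = 28.25 MHz, folds to fs − 51 MHz = 5.5 MHz.
Distinct values: {5.5 MHz, 10.5 MHz, 13 MHz}.

5.5 MHz, 10.5 MHz, 13 MHz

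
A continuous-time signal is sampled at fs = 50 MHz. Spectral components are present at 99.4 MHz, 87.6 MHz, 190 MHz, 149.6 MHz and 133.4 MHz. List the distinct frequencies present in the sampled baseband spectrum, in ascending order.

0.4 MHz, 0.6 MHz, 10 MHz, 12.4 MHz, 16.6 MHz

fs/2 = 25 MHz.
99.4 MHz mod fs = 49.4 MHz.
49.4 MHz > fs/2 = 25 MHz, folds to fs − 49.4 MHz = 0.6 MHz.
87.6 MHz mod fs = 37.6 MHz.
37.6 MHz > fs/2 = 25 MHz, folds to fs − 37.6 MHz = 12.4 MHz.
190 MHz mod fs = 40 MHz.
40 MHz > fs/2 = 25 MHz, folds to fs − 40 MHz = 10 MHz.
149.6 MHz mod fs = 49.6 MHz.
49.6 MHz > fs/2 = 25 MHz, folds to fs − 49.6 MHz = 0.4 MHz.
133.4 MHz mod fs = 33.4 MHz.
33.4 MHz > fs/2 = 25 MHz, folds to fs − 33.4 MHz = 16.6 MHz.
Distinct values: {0.4 MHz, 0.6 MHz, 10 MHz, 12.4 MHz, 16.6 MHz}.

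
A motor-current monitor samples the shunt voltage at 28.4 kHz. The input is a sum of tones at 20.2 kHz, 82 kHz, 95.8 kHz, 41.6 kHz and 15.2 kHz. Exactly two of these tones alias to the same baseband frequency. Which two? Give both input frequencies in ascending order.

15.2 kHz, 41.6 kHz

fs/2 = 14.2 kHz.
20.2 kHz > fs/2 = 14.2 kHz, folds to fs − 20.2 kHz = 8.2 kHz.
82 kHz mod fs = 25.2 kHz.
25.2 kHz > fs/2 = 14.2 kHz, folds to fs − 25.2 kHz = 3.2 kHz.
95.8 kHz mod fs = 10.6 kHz.
10.6 kHz ≤ fs/2 = 14.2 kHz, appears at 10.6 kHz.
41.6 kHz mod fs = 13.2 kHz.
13.2 kHz ≤ fs/2 = 14.2 kHz, appears at 13.2 kHz.
15.2 kHz > fs/2 = 14.2 kHz, folds to fs − 15.2 kHz = 13.2 kHz.
15.2 kHz and 41.6 kHz both map to 13.2 kHz.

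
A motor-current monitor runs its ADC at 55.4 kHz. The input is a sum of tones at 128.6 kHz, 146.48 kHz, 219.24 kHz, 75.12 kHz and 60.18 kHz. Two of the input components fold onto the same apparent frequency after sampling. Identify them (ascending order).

75.12 kHz, 146.48 kHz

fs/2 = 27.7 kHz.
128.6 kHz mod fs = 17.8 kHz.
17.8 kHz ≤ fs/2 = 27.7 kHz, appears at 17.8 kHz.
146.48 kHz mod fs = 35.68 kHz.
35.68 kHz > fs/2 = 27.7 kHz, folds to fs − 35.68 kHz = 19.72 kHz.
219.24 kHz mod fs = 53.04 kHz.
53.04 kHz > fs/2 = 27.7 kHz, folds to fs − 53.04 kHz = 2.36 kHz.
75.12 kHz mod fs = 19.72 kHz.
19.72 kHz ≤ fs/2 = 27.7 kHz, appears at 19.72 kHz.
60.18 kHz mod fs = 4.78 kHz.
4.78 kHz ≤ fs/2 = 27.7 kHz, appears at 4.78 kHz.
75.12 kHz and 146.48 kHz both map to 19.72 kHz.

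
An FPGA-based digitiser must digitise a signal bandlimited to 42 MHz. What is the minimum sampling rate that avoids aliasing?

84 MHz

Nyquist rate = 2 × 42 MHz = 84 MHz.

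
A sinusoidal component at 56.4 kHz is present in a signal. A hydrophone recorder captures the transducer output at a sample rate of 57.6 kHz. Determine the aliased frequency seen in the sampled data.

56.4 kHz > fs/2 = 28.8 kHz, folds to fs − 56.4 kHz = 1.2 kHz.

1.2 kHz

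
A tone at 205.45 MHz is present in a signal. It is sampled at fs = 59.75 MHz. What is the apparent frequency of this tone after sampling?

26.2 MHz

205.45 MHz mod fs = 26.2 MHz.
26.2 MHz ≤ fs/2 = 29.875 MHz, appears at 26.2 MHz.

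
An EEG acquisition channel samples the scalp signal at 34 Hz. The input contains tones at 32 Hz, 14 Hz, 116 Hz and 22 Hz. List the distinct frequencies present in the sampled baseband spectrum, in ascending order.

2 Hz, 12 Hz, 14 Hz

fs/2 = 17 Hz.
32 Hz > fs/2 = 17 Hz, folds to fs − 32 Hz = 2 Hz.
14 Hz ≤ fs/2 = 17 Hz, passes unchanged.
116 Hz mod fs = 14 Hz.
14 Hz ≤ fs/2 = 17 Hz, appears at 14 Hz.
22 Hz > fs/2 = 17 Hz, folds to fs − 22 Hz = 12 Hz.
Distinct values: {2 Hz, 12 Hz, 14 Hz}.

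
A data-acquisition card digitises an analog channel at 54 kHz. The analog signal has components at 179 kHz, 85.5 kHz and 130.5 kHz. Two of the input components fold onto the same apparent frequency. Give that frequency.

fs/2 = 27 kHz.
179 kHz mod fs = 17 kHz.
17 kHz ≤ fs/2 = 27 kHz, appears at 17 kHz.
85.5 kHz mod fs = 31.5 kHz.
31.5 kHz > fs/2 = 27 kHz, folds to fs − 31.5 kHz = 22.5 kHz.
130.5 kHz mod fs = 22.5 kHz.
22.5 kHz ≤ fs/2 = 27 kHz, appears at 22.5 kHz.
85.5 kHz and 130.5 kHz both map to 22.5 kHz.

22.5 kHz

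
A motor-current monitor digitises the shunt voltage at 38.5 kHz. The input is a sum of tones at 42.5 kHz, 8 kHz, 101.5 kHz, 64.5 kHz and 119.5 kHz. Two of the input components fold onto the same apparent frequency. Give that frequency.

fs/2 = 19.25 kHz.
42.5 kHz mod fs = 4 kHz.
4 kHz ≤ fs/2 = 19.25 kHz, appears at 4 kHz.
8 kHz ≤ fs/2 = 19.25 kHz, passes unchanged.
101.5 kHz mod fs = 24.5 kHz.
24.5 kHz > fs/2 = 19.25 kHz, folds to fs − 24.5 kHz = 14 kHz.
64.5 kHz mod fs = 26 kHz.
26 kHz > fs/2 = 19.25 kHz, folds to fs − 26 kHz = 12.5 kHz.
119.5 kHz mod fs = 4 kHz.
4 kHz ≤ fs/2 = 19.25 kHz, appears at 4 kHz.
42.5 kHz and 119.5 kHz both map to 4 kHz.

4 kHz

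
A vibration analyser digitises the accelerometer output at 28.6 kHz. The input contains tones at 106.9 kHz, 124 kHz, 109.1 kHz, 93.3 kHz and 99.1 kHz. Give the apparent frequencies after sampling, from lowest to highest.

fs/2 = 14.3 kHz.
106.9 kHz mod fs = 21.1 kHz.
21.1 kHz > fs/2 = 14.3 kHz, folds to fs − 21.1 kHz = 7.5 kHz.
124 kHz mod fs = 9.6 kHz.
9.6 kHz ≤ fs/2 = 14.3 kHz, appears at 9.6 kHz.
109.1 kHz mod fs = 23.3 kHz.
23.3 kHz > fs/2 = 14.3 kHz, folds to fs − 23.3 kHz = 5.3 kHz.
93.3 kHz mod fs = 7.5 kHz.
7.5 kHz ≤ fs/2 = 14.3 kHz, appears at 7.5 kHz.
99.1 kHz mod fs = 13.3 kHz.
13.3 kHz ≤ fs/2 = 14.3 kHz, appears at 13.3 kHz.
Distinct values: {5.3 kHz, 7.5 kHz, 9.6 kHz, 13.3 kHz}.

5.3 kHz, 7.5 kHz, 9.6 kHz, 13.3 kHz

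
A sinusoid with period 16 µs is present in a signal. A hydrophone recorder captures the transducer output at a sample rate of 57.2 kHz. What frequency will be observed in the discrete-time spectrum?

T = 16 µs → f = 1/T = 62.5 kHz.
62.5 kHz mod fs = 5.3 kHz.
5.3 kHz ≤ fs/2 = 28.6 kHz, appears at 5.3 kHz.

5.3 kHz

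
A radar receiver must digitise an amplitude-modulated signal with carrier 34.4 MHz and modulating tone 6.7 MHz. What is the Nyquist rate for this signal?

AM sidebands sit at fc ± fm = 27.7 MHz and 41.1 MHz.
Highest-frequency component: 41.1 MHz.
Nyquist rate = 2 × 41.1 MHz = 82.2 MHz.

82.2 MHz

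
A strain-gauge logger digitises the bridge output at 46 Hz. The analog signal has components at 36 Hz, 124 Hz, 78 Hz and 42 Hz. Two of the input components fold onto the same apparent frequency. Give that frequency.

fs/2 = 23 Hz.
36 Hz > fs/2 = 23 Hz, folds to fs − 36 Hz = 10 Hz.
124 Hz mod fs = 32 Hz.
32 Hz > fs/2 = 23 Hz, folds to fs − 32 Hz = 14 Hz.
78 Hz mod fs = 32 Hz.
32 Hz > fs/2 = 23 Hz, folds to fs − 32 Hz = 14 Hz.
42 Hz > fs/2 = 23 Hz, folds to fs − 42 Hz = 4 Hz.
78 Hz and 124 Hz both map to 14 Hz.

14 Hz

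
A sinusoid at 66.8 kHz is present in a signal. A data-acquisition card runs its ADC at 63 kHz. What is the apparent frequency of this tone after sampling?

3.8 kHz

66.8 kHz mod fs = 3.8 kHz.
3.8 kHz ≤ fs/2 = 31.5 kHz, appears at 3.8 kHz.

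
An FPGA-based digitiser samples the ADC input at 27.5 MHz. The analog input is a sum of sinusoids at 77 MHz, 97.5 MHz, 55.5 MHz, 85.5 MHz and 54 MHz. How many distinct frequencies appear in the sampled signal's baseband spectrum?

5

fs/2 = 13.75 MHz.
77 MHz mod fs = 22 MHz.
22 MHz > fs/2 = 13.75 MHz, folds to fs − 22 MHz = 5.5 MHz.
97.5 MHz mod fs = 15 MHz.
15 MHz > fs/2 = 13.75 MHz, folds to fs − 15 MHz = 12.5 MHz.
55.5 MHz mod fs = 0.5 MHz.
0.5 MHz ≤ fs/2 = 13.75 MHz, appears at 0.5 MHz.
85.5 MHz mod fs = 3 MHz.
3 MHz ≤ fs/2 = 13.75 MHz, appears at 3 MHz.
54 MHz mod fs = 26.5 MHz.
26.5 MHz > fs/2 = 13.75 MHz, folds to fs − 26.5 MHz = 1 MHz.
Distinct values: {0.5 MHz, 1 MHz, 3 MHz, 5.5 MHz, 12.5 MHz} → 5.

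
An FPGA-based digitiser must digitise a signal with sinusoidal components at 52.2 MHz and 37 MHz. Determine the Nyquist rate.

Highest-frequency component: 52.2 MHz.
Nyquist rate = 2 × 52.2 MHz = 104.4 MHz.

104.4 MHz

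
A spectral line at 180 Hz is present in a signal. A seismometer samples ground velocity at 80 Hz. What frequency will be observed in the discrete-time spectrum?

180 Hz mod fs = 20 Hz.
20 Hz ≤ fs/2 = 40 Hz, appears at 20 Hz.

20 Hz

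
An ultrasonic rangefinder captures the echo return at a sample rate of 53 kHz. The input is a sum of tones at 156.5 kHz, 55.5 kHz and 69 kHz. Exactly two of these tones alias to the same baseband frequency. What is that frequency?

2.5 kHz

fs/2 = 26.5 kHz.
156.5 kHz mod fs = 50.5 kHz.
50.5 kHz > fs/2 = 26.5 kHz, folds to fs − 50.5 kHz = 2.5 kHz.
55.5 kHz mod fs = 2.5 kHz.
2.5 kHz ≤ fs/2 = 26.5 kHz, appears at 2.5 kHz.
69 kHz mod fs = 16 kHz.
16 kHz ≤ fs/2 = 26.5 kHz, appears at 16 kHz.
55.5 kHz and 156.5 kHz both map to 2.5 kHz.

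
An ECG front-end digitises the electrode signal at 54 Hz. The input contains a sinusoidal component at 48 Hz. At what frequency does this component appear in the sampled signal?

48 Hz > fs/2 = 27 Hz, folds to fs − 48 Hz = 6 Hz.

6 Hz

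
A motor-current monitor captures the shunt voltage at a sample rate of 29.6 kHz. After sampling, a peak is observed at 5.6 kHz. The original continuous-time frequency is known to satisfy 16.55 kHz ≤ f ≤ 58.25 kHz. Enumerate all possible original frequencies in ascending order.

24 kHz, 35.2 kHz, 53.6 kHz

Frequencies that alias to 5.6 kHz are k·fs ± 5.6 kHz for integer k ≥ 0.
k=0: 5.6 kHz.
k=1: 24 kHz, 35.2 kHz.
k=2: 53.6 kHz, 64.8 kHz.
k=3: 83.2 kHz, 94.4 kHz.
Within [16.55 kHz, 58.25 kHz]: 24 kHz, 35.2 kHz, 53.6 kHz.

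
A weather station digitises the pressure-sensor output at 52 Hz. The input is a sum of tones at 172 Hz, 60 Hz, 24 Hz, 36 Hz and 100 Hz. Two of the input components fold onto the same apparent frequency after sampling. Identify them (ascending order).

36 Hz, 172 Hz

fs/2 = 26 Hz.
172 Hz mod fs = 16 Hz.
16 Hz ≤ fs/2 = 26 Hz, appears at 16 Hz.
60 Hz mod fs = 8 Hz.
8 Hz ≤ fs/2 = 26 Hz, appears at 8 Hz.
24 Hz ≤ fs/2 = 26 Hz, passes unchanged.
36 Hz > fs/2 = 26 Hz, folds to fs − 36 Hz = 16 Hz.
100 Hz mod fs = 48 Hz.
48 Hz > fs/2 = 26 Hz, folds to fs − 48 Hz = 4 Hz.
36 Hz and 172 Hz both map to 16 Hz.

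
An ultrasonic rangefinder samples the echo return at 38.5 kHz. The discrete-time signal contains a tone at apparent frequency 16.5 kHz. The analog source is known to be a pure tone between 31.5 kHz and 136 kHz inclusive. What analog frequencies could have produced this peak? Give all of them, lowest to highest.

55 kHz, 60.5 kHz, 93.5 kHz, 99 kHz, 132 kHz

Frequencies that alias to 16.5 kHz are k·fs ± 16.5 kHz for integer k ≥ 0.
k=0: 16.5 kHz.
k=1: 22 kHz, 55 kHz.
k=2: 60.5 kHz, 93.5 kHz.
k=3: 99 kHz, 132 kHz.
k=4: 137.5 kHz, 170.5 kHz.
Within [31.5 kHz, 136 kHz]: 55 kHz, 60.5 kHz, 93.5 kHz, 99 kHz, 132 kHz.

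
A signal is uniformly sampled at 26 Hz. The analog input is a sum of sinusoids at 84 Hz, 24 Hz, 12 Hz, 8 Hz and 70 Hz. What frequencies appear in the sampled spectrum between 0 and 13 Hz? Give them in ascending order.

fs/2 = 13 Hz.
84 Hz mod fs = 6 Hz.
6 Hz ≤ fs/2 = 13 Hz, appears at 6 Hz.
24 Hz > fs/2 = 13 Hz, folds to fs − 24 Hz = 2 Hz.
12 Hz ≤ fs/2 = 13 Hz, passes unchanged.
8 Hz ≤ fs/2 = 13 Hz, passes unchanged.
70 Hz mod fs = 18 Hz.
18 Hz > fs/2 = 13 Hz, folds to fs − 18 Hz = 8 Hz.
Distinct values: {2 Hz, 6 Hz, 8 Hz, 12 Hz}.

2 Hz, 6 Hz, 8 Hz, 12 Hz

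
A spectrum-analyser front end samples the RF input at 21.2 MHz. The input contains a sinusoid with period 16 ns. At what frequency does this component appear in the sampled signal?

T = 16 ns → f = 1/T = 62.5 MHz.
62.5 MHz mod fs = 20.1 MHz.
20.1 MHz > fs/2 = 10.6 MHz, folds to fs − 20.1 MHz = 1.1 MHz.

1.1 MHz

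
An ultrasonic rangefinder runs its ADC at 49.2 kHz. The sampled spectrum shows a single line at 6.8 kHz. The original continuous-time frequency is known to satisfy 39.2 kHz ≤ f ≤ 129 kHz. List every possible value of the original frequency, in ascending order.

Frequencies that alias to 6.8 kHz are k·fs ± 6.8 kHz for integer k ≥ 0.
k=0: 6.8 kHz.
k=1: 42.4 kHz, 56 kHz.
k=2: 91.6 kHz, 105.2 kHz.
k=3: 140.8 kHz, 154.4 kHz.
Within [39.2 kHz, 129 kHz]: 42.4 kHz, 56 kHz, 91.6 kHz, 105.2 kHz.

42.4 kHz, 56 kHz, 91.6 kHz, 105.2 kHz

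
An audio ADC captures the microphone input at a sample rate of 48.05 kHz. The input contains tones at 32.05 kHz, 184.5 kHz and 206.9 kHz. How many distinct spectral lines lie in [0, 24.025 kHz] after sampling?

fs/2 = 24.025 kHz.
32.05 kHz > fs/2 = 24.025 kHz, folds to fs − 32.05 kHz = 16 kHz.
184.5 kHz mod fs = 40.35 kHz.
40.35 kHz > fs/2 = 24.025 kHz, folds to fs − 40.35 kHz = 7.7 kHz.
206.9 kHz mod fs = 14.7 kHz.
14.7 kHz ≤ fs/2 = 24.025 kHz, appears at 14.7 kHz.
Distinct values: {7.7 kHz, 14.7 kHz, 16 kHz} → 3.

3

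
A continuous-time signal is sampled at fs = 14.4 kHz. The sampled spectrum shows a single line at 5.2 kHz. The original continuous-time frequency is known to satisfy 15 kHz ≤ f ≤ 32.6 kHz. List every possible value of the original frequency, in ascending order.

Frequencies that alias to 5.2 kHz are k·fs ± 5.2 kHz for integer k ≥ 0.
k=0: 5.2 kHz.
k=1: 9.2 kHz, 19.6 kHz.
k=2: 23.6 kHz, 34 kHz.
k=3: 38 kHz, 48.4 kHz.
Within [15 kHz, 32.6 kHz]: 19.6 kHz, 23.6 kHz.

19.6 kHz, 23.6 kHz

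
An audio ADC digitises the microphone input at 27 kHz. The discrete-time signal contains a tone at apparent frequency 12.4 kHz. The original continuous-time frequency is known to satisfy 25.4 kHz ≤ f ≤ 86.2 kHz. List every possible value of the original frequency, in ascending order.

39.4 kHz, 41.6 kHz, 66.4 kHz, 68.6 kHz

Frequencies that alias to 12.4 kHz are k·fs ± 12.4 kHz for integer k ≥ 0.
k=0: 12.4 kHz.
k=1: 14.6 kHz, 39.4 kHz.
k=2: 41.6 kHz, 66.4 kHz.
k=3: 68.6 kHz, 93.4 kHz.
k=4: 95.6 kHz, 120.4 kHz.
Within [25.4 kHz, 86.2 kHz]: 39.4 kHz, 41.6 kHz, 66.4 kHz, 68.6 kHz.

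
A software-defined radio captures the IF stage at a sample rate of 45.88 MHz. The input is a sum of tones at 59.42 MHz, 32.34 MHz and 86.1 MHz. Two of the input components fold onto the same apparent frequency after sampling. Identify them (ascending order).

32.34 MHz, 59.42 MHz

fs/2 = 22.94 MHz.
59.42 MHz mod fs = 13.54 MHz.
13.54 MHz ≤ fs/2 = 22.94 MHz, appears at 13.54 MHz.
32.34 MHz > fs/2 = 22.94 MHz, folds to fs − 32.34 MHz = 13.54 MHz.
86.1 MHz mod fs = 40.22 MHz.
40.22 MHz > fs/2 = 22.94 MHz, folds to fs − 40.22 MHz = 5.66 MHz.
32.34 MHz and 59.42 MHz both map to 13.54 MHz.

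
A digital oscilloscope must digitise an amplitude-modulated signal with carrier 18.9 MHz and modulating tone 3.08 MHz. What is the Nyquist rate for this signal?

43.96 MHz

AM sidebands sit at fc ± fm = 15.82 MHz and 21.98 MHz.
Highest-frequency component: 21.98 MHz.
Nyquist rate = 2 × 21.98 MHz = 43.96 MHz.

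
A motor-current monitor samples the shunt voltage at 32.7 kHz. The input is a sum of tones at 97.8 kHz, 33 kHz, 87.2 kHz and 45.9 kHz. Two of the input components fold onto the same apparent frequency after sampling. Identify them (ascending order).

fs/2 = 16.35 kHz.
97.8 kHz mod fs = 32.4 kHz.
32.4 kHz > fs/2 = 16.35 kHz, folds to fs − 32.4 kHz = 0.3 kHz.
33 kHz mod fs = 0.3 kHz.
0.3 kHz ≤ fs/2 = 16.35 kHz, appears at 0.3 kHz.
87.2 kHz mod fs = 21.8 kHz.
21.8 kHz > fs/2 = 16.35 kHz, folds to fs − 21.8 kHz = 10.9 kHz.
45.9 kHz mod fs = 13.2 kHz.
13.2 kHz ≤ fs/2 = 16.35 kHz, appears at 13.2 kHz.
33 kHz and 97.8 kHz both map to 0.3 kHz.

33 kHz, 97.8 kHz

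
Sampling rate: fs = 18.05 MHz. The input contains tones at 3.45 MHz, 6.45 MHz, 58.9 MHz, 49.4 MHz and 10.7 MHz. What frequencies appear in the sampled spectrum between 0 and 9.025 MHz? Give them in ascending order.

3.45 MHz, 4.75 MHz, 6.45 MHz, 7.35 MHz

fs/2 = 9.025 MHz.
3.45 MHz ≤ fs/2 = 9.025 MHz, passes unchanged.
6.45 MHz ≤ fs/2 = 9.025 MHz, passes unchanged.
58.9 MHz mod fs = 4.75 MHz.
4.75 MHz ≤ fs/2 = 9.025 MHz, appears at 4.75 MHz.
49.4 MHz mod fs = 13.3 MHz.
13.3 MHz > fs/2 = 9.025 MHz, folds to fs − 13.3 MHz = 4.75 MHz.
10.7 MHz > fs/2 = 9.025 MHz, folds to fs − 10.7 MHz = 7.35 MHz.
Distinct values: {3.45 MHz, 4.75 MHz, 6.45 MHz, 7.35 MHz}.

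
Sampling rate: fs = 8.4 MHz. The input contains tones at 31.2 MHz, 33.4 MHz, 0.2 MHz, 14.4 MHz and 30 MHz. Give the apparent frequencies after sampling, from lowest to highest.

fs/2 = 4.2 MHz.
31.2 MHz mod fs = 6 MHz.
6 MHz > fs/2 = 4.2 MHz, folds to fs − 6 MHz = 2.4 MHz.
33.4 MHz mod fs = 8.2 MHz.
8.2 MHz > fs/2 = 4.2 MHz, folds to fs − 8.2 MHz = 0.2 MHz.
0.2 MHz ≤ fs/2 = 4.2 MHz, passes unchanged.
14.4 MHz mod fs = 6 MHz.
6 MHz > fs/2 = 4.2 MHz, folds to fs − 6 MHz = 2.4 MHz.
30 MHz mod fs = 4.8 MHz.
4.8 MHz > fs/2 = 4.2 MHz, folds to fs − 4.8 MHz = 3.6 MHz.
Distinct values: {0.2 MHz, 2.4 MHz, 3.6 MHz}.

0.2 MHz, 2.4 MHz, 3.6 MHz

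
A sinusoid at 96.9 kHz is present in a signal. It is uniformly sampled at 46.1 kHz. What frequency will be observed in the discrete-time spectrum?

96.9 kHz mod fs = 4.7 kHz.
4.7 kHz ≤ fs/2 = 23.05 kHz, appears at 4.7 kHz.

4.7 kHz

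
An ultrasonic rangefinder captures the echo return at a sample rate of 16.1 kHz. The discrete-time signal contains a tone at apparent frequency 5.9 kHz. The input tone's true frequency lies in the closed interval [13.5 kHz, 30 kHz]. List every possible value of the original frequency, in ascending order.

Frequencies that alias to 5.9 kHz are k·fs ± 5.9 kHz for integer k ≥ 0.
k=0: 5.9 kHz.
k=1: 10.2 kHz, 22 kHz.
k=2: 26.3 kHz, 38.1 kHz.
k=3: 42.4 kHz, 54.2 kHz.
Within [13.5 kHz, 30 kHz]: 22 kHz, 26.3 kHz.

22 kHz, 26.3 kHz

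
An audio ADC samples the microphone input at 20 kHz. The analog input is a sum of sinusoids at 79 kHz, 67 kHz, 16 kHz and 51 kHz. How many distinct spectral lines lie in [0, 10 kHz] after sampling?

fs/2 = 10 kHz.
79 kHz mod fs = 19 kHz.
19 kHz > fs/2 = 10 kHz, folds to fs − 19 kHz = 1 kHz.
67 kHz mod fs = 7 kHz.
7 kHz ≤ fs/2 = 10 kHz, appears at 7 kHz.
16 kHz > fs/2 = 10 kHz, folds to fs − 16 kHz = 4 kHz.
51 kHz mod fs = 11 kHz.
11 kHz > fs/2 = 10 kHz, folds to fs − 11 kHz = 9 kHz.
Distinct values: {1 kHz, 4 kHz, 7 kHz, 9 kHz} → 4.

4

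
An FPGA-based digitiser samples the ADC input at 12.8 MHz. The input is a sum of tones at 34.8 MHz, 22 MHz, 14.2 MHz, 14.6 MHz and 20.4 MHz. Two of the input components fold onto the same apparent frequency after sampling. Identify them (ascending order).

22 MHz, 34.8 MHz

fs/2 = 6.4 MHz.
34.8 MHz mod fs = 9.2 MHz.
9.2 MHz > fs/2 = 6.4 MHz, folds to fs − 9.2 MHz = 3.6 MHz.
22 MHz mod fs = 9.2 MHz.
9.2 MHz > fs/2 = 6.4 MHz, folds to fs − 9.2 MHz = 3.6 MHz.
14.2 MHz mod fs = 1.4 MHz.
1.4 MHz ≤ fs/2 = 6.4 MHz, appears at 1.4 MHz.
14.6 MHz mod fs = 1.8 MHz.
1.8 MHz ≤ fs/2 = 6.4 MHz, appears at 1.8 MHz.
20.4 MHz mod fs = 7.6 MHz.
7.6 MHz > fs/2 = 6.4 MHz, folds to fs − 7.6 MHz = 5.2 MHz.
22 MHz and 34.8 MHz both map to 3.6 MHz.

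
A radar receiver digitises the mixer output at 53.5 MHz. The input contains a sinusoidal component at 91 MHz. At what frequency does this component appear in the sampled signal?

16 MHz

91 MHz mod fs = 37.5 MHz.
37.5 MHz > fs/2 = 26.75 MHz, folds to fs − 37.5 MHz = 16 MHz.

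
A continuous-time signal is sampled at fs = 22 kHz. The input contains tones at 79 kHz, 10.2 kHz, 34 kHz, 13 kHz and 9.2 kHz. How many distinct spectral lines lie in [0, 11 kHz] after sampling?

4

fs/2 = 11 kHz.
79 kHz mod fs = 13 kHz.
13 kHz > fs/2 = 11 kHz, folds to fs − 13 kHz = 9 kHz.
10.2 kHz ≤ fs/2 = 11 kHz, passes unchanged.
34 kHz mod fs = 12 kHz.
12 kHz > fs/2 = 11 kHz, folds to fs − 12 kHz = 10 kHz.
13 kHz > fs/2 = 11 kHz, folds to fs − 13 kHz = 9 kHz.
9.2 kHz ≤ fs/2 = 11 kHz, passes unchanged.
Distinct values: {9 kHz, 9.2 kHz, 10 kHz, 10.2 kHz} → 4.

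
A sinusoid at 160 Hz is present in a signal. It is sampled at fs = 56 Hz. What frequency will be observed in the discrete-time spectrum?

8 Hz

160 Hz mod fs = 48 Hz.
48 Hz > fs/2 = 28 Hz, folds to fs − 48 Hz = 8 Hz.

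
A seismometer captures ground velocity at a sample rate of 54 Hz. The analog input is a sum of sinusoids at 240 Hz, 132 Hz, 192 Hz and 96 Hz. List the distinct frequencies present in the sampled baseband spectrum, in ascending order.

fs/2 = 27 Hz.
240 Hz mod fs = 24 Hz.
24 Hz ≤ fs/2 = 27 Hz, appears at 24 Hz.
132 Hz mod fs = 24 Hz.
24 Hz ≤ fs/2 = 27 Hz, appears at 24 Hz.
192 Hz mod fs = 30 Hz.
30 Hz > fs/2 = 27 Hz, folds to fs − 30 Hz = 24 Hz.
96 Hz mod fs = 42 Hz.
42 Hz > fs/2 = 27 Hz, folds to fs − 42 Hz = 12 Hz.
Distinct values: {12 Hz, 24 Hz}.

12 Hz, 24 Hz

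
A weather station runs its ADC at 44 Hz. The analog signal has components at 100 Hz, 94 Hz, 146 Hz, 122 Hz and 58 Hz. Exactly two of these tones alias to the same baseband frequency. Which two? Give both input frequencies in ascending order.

58 Hz, 146 Hz

fs/2 = 22 Hz.
100 Hz mod fs = 12 Hz.
12 Hz ≤ fs/2 = 22 Hz, appears at 12 Hz.
94 Hz mod fs = 6 Hz.
6 Hz ≤ fs/2 = 22 Hz, appears at 6 Hz.
146 Hz mod fs = 14 Hz.
14 Hz ≤ fs/2 = 22 Hz, appears at 14 Hz.
122 Hz mod fs = 34 Hz.
34 Hz > fs/2 = 22 Hz, folds to fs − 34 Hz = 10 Hz.
58 Hz mod fs = 14 Hz.
14 Hz ≤ fs/2 = 22 Hz, appears at 14 Hz.
58 Hz and 146 Hz both map to 14 Hz.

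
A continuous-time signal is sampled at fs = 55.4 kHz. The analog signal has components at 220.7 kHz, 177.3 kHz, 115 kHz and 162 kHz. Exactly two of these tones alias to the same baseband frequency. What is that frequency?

fs/2 = 27.7 kHz.
220.7 kHz mod fs = 54.5 kHz.
54.5 kHz > fs/2 = 27.7 kHz, folds to fs − 54.5 kHz = 0.9 kHz.
177.3 kHz mod fs = 11.1 kHz.
11.1 kHz ≤ fs/2 = 27.7 kHz, appears at 11.1 kHz.
115 kHz mod fs = 4.2 kHz.
4.2 kHz ≤ fs/2 = 27.7 kHz, appears at 4.2 kHz.
162 kHz mod fs = 51.2 kHz.
51.2 kHz > fs/2 = 27.7 kHz, folds to fs − 51.2 kHz = 4.2 kHz.
115 kHz and 162 kHz both map to 4.2 kHz.

4.2 kHz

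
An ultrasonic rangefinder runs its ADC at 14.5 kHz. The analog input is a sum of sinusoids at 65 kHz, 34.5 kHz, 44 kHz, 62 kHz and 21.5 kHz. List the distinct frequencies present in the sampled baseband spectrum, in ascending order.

0.5 kHz, 4 kHz, 5.5 kHz, 7 kHz

fs/2 = 7.25 kHz.
65 kHz mod fs = 7 kHz.
7 kHz ≤ fs/2 = 7.25 kHz, appears at 7 kHz.
34.5 kHz mod fs = 5.5 kHz.
5.5 kHz ≤ fs/2 = 7.25 kHz, appears at 5.5 kHz.
44 kHz mod fs = 0.5 kHz.
0.5 kHz ≤ fs/2 = 7.25 kHz, appears at 0.5 kHz.
62 kHz mod fs = 4 kHz.
4 kHz ≤ fs/2 = 7.25 kHz, appears at 4 kHz.
21.5 kHz mod fs = 7 kHz.
7 kHz ≤ fs/2 = 7.25 kHz, appears at 7 kHz.
Distinct values: {0.5 kHz, 4 kHz, 5.5 kHz, 7 kHz}.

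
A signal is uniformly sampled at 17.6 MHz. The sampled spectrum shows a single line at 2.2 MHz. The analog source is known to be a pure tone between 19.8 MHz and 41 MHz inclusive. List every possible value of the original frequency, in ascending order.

Frequencies that alias to 2.2 MHz are k·fs ± 2.2 MHz for integer k ≥ 0.
k=0: 2.2 MHz.
k=1: 15.4 MHz, 19.8 MHz.
k=2: 33 MHz, 37.4 MHz.
k=3: 50.6 MHz, 55 MHz.
Within [19.8 MHz, 41 MHz]: 19.8 MHz, 33 MHz, 37.4 MHz.

19.8 MHz, 33 MHz, 37.4 MHz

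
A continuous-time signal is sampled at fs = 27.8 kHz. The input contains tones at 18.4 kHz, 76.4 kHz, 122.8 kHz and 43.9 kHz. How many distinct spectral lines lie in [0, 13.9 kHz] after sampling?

fs/2 = 13.9 kHz.
18.4 kHz > fs/2 = 13.9 kHz, folds to fs − 18.4 kHz = 9.4 kHz.
76.4 kHz mod fs = 20.8 kHz.
20.8 kHz > fs/2 = 13.9 kHz, folds to fs − 20.8 kHz = 7 kHz.
122.8 kHz mod fs = 11.6 kHz.
11.6 kHz ≤ fs/2 = 13.9 kHz, appears at 11.6 kHz.
43.9 kHz mod fs = 16.1 kHz.
16.1 kHz > fs/2 = 13.9 kHz, folds to fs − 16.1 kHz = 11.7 kHz.
Distinct values: {7 kHz, 9.4 kHz, 11.6 kHz, 11.7 kHz} → 4.

4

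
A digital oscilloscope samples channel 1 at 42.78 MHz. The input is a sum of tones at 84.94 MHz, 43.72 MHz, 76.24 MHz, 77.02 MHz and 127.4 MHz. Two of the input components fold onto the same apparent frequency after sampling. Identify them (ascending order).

43.72 MHz, 127.4 MHz

fs/2 = 21.39 MHz.
84.94 MHz mod fs = 42.16 MHz.
42.16 MHz > fs/2 = 21.39 MHz, folds to fs − 42.16 MHz = 0.62 MHz.
43.72 MHz mod fs = 0.94 MHz.
0.94 MHz ≤ fs/2 = 21.39 MHz, appears at 0.94 MHz.
76.24 MHz mod fs = 33.46 MHz.
33.46 MHz > fs/2 = 21.39 MHz, folds to fs − 33.46 MHz = 9.32 MHz.
77.02 MHz mod fs = 34.24 MHz.
34.24 MHz > fs/2 = 21.39 MHz, folds to fs − 34.24 MHz = 8.54 MHz.
127.4 MHz mod fs = 41.84 MHz.
41.84 MHz > fs/2 = 21.39 MHz, folds to fs − 41.84 MHz = 0.94 MHz.
43.72 MHz and 127.4 MHz both map to 0.94 MHz.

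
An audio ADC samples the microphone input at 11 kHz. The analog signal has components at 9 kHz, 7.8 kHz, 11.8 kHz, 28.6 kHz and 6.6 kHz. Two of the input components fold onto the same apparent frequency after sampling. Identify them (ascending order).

fs/2 = 5.5 kHz.
9 kHz > fs/2 = 5.5 kHz, folds to fs − 9 kHz = 2 kHz.
7.8 kHz > fs/2 = 5.5 kHz, folds to fs − 7.8 kHz = 3.2 kHz.
11.8 kHz mod fs = 0.8 kHz.
0.8 kHz ≤ fs/2 = 5.5 kHz, appears at 0.8 kHz.
28.6 kHz mod fs = 6.6 kHz.
6.6 kHz > fs/2 = 5.5 kHz, folds to fs − 6.6 kHz = 4.4 kHz.
6.6 kHz > fs/2 = 5.5 kHz, folds to fs − 6.6 kHz = 4.4 kHz.
6.6 kHz and 28.6 kHz both map to 4.4 kHz.

6.6 kHz, 28.6 kHz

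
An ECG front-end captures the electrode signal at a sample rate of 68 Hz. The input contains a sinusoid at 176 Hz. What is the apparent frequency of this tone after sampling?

28 Hz

176 Hz mod fs = 40 Hz.
40 Hz > fs/2 = 34 Hz, folds to fs − 40 Hz = 28 Hz.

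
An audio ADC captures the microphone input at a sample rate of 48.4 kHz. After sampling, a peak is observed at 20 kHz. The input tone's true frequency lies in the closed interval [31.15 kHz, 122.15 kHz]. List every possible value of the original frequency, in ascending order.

Frequencies that alias to 20 kHz are k·fs ± 20 kHz for integer k ≥ 0.
k=0: 20 kHz.
k=1: 28.4 kHz, 68.4 kHz.
k=2: 76.8 kHz, 116.8 kHz.
k=3: 125.2 kHz, 165.2 kHz.
Within [31.15 kHz, 122.15 kHz]: 68.4 kHz, 76.8 kHz, 116.8 kHz.

68.4 kHz, 76.8 kHz, 116.8 kHz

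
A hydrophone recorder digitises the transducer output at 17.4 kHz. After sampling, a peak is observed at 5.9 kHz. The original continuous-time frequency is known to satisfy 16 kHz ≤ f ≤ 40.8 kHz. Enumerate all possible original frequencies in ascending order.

23.3 kHz, 28.9 kHz, 40.7 kHz

Frequencies that alias to 5.9 kHz are k·fs ± 5.9 kHz for integer k ≥ 0.
k=0: 5.9 kHz.
k=1: 11.5 kHz, 23.3 kHz.
k=2: 28.9 kHz, 40.7 kHz.
k=3: 46.3 kHz, 58.1 kHz.
Within [16 kHz, 40.8 kHz]: 23.3 kHz, 28.9 kHz, 40.7 kHz.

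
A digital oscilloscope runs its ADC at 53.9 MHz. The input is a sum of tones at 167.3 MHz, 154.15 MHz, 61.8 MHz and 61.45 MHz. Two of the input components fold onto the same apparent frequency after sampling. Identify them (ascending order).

fs/2 = 26.95 MHz.
167.3 MHz mod fs = 5.6 MHz.
5.6 MHz ≤ fs/2 = 26.95 MHz, appears at 5.6 MHz.
154.15 MHz mod fs = 46.35 MHz.
46.35 MHz > fs/2 = 26.95 MHz, folds to fs − 46.35 MHz = 7.55 MHz.
61.8 MHz mod fs = 7.9 MHz.
7.9 MHz ≤ fs/2 = 26.95 MHz, appears at 7.9 MHz.
61.45 MHz mod fs = 7.55 MHz.
7.55 MHz ≤ fs/2 = 26.95 MHz, appears at 7.55 MHz.
61.45 MHz and 154.15 MHz both map to 7.55 MHz.

61.45 MHz, 154.15 MHz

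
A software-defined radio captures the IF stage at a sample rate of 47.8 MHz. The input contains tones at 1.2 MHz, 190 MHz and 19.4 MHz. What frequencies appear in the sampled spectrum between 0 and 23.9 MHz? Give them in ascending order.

1.2 MHz, 19.4 MHz

fs/2 = 23.9 MHz.
1.2 MHz ≤ fs/2 = 23.9 MHz, passes unchanged.
190 MHz mod fs = 46.6 MHz.
46.6 MHz > fs/2 = 23.9 MHz, folds to fs − 46.6 MHz = 1.2 MHz.
19.4 MHz ≤ fs/2 = 23.9 MHz, passes unchanged.
Distinct values: {1.2 MHz, 19.4 MHz}.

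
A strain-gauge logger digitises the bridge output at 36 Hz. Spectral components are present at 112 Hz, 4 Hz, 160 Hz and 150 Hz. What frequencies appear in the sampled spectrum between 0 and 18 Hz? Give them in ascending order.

4 Hz, 6 Hz, 16 Hz

fs/2 = 18 Hz.
112 Hz mod fs = 4 Hz.
4 Hz ≤ fs/2 = 18 Hz, appears at 4 Hz.
4 Hz ≤ fs/2 = 18 Hz, passes unchanged.
160 Hz mod fs = 16 Hz.
16 Hz ≤ fs/2 = 18 Hz, appears at 16 Hz.
150 Hz mod fs = 6 Hz.
6 Hz ≤ fs/2 = 18 Hz, appears at 6 Hz.
Distinct values: {4 Hz, 6 Hz, 16 Hz}.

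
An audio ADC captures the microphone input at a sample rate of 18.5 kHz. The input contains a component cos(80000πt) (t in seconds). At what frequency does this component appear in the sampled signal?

ω = 80000π rad/s → f = ω/(2π) = 40000 Hz = 40 kHz.
40 kHz mod fs = 3 kHz.
3 kHz ≤ fs/2 = 9.25 kHz, appears at 3 kHz.

3 kHz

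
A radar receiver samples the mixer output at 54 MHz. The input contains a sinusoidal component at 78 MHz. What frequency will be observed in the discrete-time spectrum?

78 MHz mod fs = 24 MHz.
24 MHz ≤ fs/2 = 27 MHz, appears at 24 MHz.

24 MHz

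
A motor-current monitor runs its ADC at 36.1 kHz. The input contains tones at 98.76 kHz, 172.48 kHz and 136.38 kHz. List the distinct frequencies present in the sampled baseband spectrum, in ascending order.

fs/2 = 18.05 kHz.
98.76 kHz mod fs = 26.56 kHz.
26.56 kHz > fs/2 = 18.05 kHz, folds to fs − 26.56 kHz = 9.54 kHz.
172.48 kHz mod fs = 28.08 kHz.
28.08 kHz > fs/2 = 18.05 kHz, folds to fs − 28.08 kHz = 8.02 kHz.
136.38 kHz mod fs = 28.08 kHz.
28.08 kHz > fs/2 = 18.05 kHz, folds to fs − 28.08 kHz = 8.02 kHz.
Distinct values: {8.02 kHz, 9.54 kHz}.

8.02 kHz, 9.54 kHz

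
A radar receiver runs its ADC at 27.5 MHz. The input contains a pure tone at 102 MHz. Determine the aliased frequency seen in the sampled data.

8 MHz

102 MHz mod fs = 19.5 MHz.
19.5 MHz > fs/2 = 13.75 MHz, folds to fs − 19.5 MHz = 8 MHz.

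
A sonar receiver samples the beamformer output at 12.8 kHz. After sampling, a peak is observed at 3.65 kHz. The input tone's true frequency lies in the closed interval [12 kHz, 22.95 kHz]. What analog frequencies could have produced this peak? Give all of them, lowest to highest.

16.45 kHz, 21.95 kHz

Frequencies that alias to 3.65 kHz are k·fs ± 3.65 kHz for integer k ≥ 0.
k=0: 3.65 kHz.
k=1: 9.15 kHz, 16.45 kHz.
k=2: 21.95 kHz, 29.25 kHz.
k=3: 34.75 kHz, 42.05 kHz.
Within [12 kHz, 22.95 kHz]: 16.45 kHz, 21.95 kHz.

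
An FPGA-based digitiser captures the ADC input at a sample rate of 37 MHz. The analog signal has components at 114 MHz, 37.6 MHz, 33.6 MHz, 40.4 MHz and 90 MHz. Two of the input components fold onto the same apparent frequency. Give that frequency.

fs/2 = 18.5 MHz.
114 MHz mod fs = 3 MHz.
3 MHz ≤ fs/2 = 18.5 MHz, appears at 3 MHz.
37.6 MHz mod fs = 0.6 MHz.
0.6 MHz ≤ fs/2 = 18.5 MHz, appears at 0.6 MHz.
33.6 MHz > fs/2 = 18.5 MHz, folds to fs − 33.6 MHz = 3.4 MHz.
40.4 MHz mod fs = 3.4 MHz.
3.4 MHz ≤ fs/2 = 18.5 MHz, appears at 3.4 MHz.
90 MHz mod fs = 16 MHz.
16 MHz ≤ fs/2 = 18.5 MHz, appears at 16 MHz.
33.6 MHz and 40.4 MHz both map to 3.4 MHz.

3.4 MHz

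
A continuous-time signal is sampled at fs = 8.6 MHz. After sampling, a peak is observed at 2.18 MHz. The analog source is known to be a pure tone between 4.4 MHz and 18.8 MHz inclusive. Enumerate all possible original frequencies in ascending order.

Frequencies that alias to 2.18 MHz are k·fs ± 2.18 MHz for integer k ≥ 0.
k=0: 2.18 MHz.
k=1: 6.42 MHz, 10.78 MHz.
k=2: 15.02 MHz, 19.38 MHz.
k=3: 23.62 MHz, 27.98 MHz.
Within [4.4 MHz, 18.8 MHz]: 6.42 MHz, 10.78 MHz, 15.02 MHz.

6.42 MHz, 10.78 MHz, 15.02 MHz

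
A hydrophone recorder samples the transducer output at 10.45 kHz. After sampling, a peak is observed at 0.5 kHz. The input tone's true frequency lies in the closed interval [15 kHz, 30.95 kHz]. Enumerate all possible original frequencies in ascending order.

Frequencies that alias to 0.5 kHz are k·fs ± 0.5 kHz for integer k ≥ 0.
k=0: 0.5 kHz.
k=1: 9.95 kHz, 10.95 kHz.
k=2: 20.4 kHz, 21.4 kHz.
k=3: 30.85 kHz, 31.85 kHz.
k=4: 41.3 kHz, 42.3 kHz.
Within [15 kHz, 30.95 kHz]: 20.4 kHz, 21.4 kHz, 30.85 kHz.

20.4 kHz, 21.4 kHz, 30.85 kHz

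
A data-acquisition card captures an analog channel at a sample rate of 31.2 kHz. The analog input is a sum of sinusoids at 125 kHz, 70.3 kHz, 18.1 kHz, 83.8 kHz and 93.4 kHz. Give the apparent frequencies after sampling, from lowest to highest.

fs/2 = 15.6 kHz.
125 kHz mod fs = 0.2 kHz.
0.2 kHz ≤ fs/2 = 15.6 kHz, appears at 0.2 kHz.
70.3 kHz mod fs = 7.9 kHz.
7.9 kHz ≤ fs/2 = 15.6 kHz, appears at 7.9 kHz.
18.1 kHz > fs/2 = 15.6 kHz, folds to fs − 18.1 kHz = 13.1 kHz.
83.8 kHz mod fs = 21.4 kHz.
21.4 kHz > fs/2 = 15.6 kHz, folds to fs − 21.4 kHz = 9.8 kHz.
93.4 kHz mod fs = 31 kHz.
31 kHz > fs/2 = 15.6 kHz, folds to fs − 31 kHz = 0.2 kHz.
Distinct values: {0.2 kHz, 7.9 kHz, 9.8 kHz, 13.1 kHz}.

0.2 kHz, 7.9 kHz, 9.8 kHz, 13.1 kHz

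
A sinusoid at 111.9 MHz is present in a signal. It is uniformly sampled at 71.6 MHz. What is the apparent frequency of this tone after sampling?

111.9 MHz mod fs = 40.3 MHz.
40.3 MHz > fs/2 = 35.8 MHz, folds to fs − 40.3 MHz = 31.3 MHz.

31.3 MHz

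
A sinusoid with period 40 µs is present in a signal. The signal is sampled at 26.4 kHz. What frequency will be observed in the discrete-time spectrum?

1.4 kHz

T = 40 µs → f = 1/T = 25 kHz.
25 kHz > fs/2 = 13.2 kHz, folds to fs − 25 kHz = 1.4 kHz.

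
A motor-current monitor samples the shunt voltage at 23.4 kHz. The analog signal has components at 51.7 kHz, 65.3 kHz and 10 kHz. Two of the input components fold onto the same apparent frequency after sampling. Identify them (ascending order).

51.7 kHz, 65.3 kHz

fs/2 = 11.7 kHz.
51.7 kHz mod fs = 4.9 kHz.
4.9 kHz ≤ fs/2 = 11.7 kHz, appears at 4.9 kHz.
65.3 kHz mod fs = 18.5 kHz.
18.5 kHz > fs/2 = 11.7 kHz, folds to fs − 18.5 kHz = 4.9 kHz.
10 kHz ≤ fs/2 = 11.7 kHz, passes unchanged.
51.7 kHz and 65.3 kHz both map to 4.9 kHz.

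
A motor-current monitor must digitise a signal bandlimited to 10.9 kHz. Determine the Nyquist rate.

Nyquist rate = 2 × 10.9 kHz = 21.8 kHz.

21.8 kHz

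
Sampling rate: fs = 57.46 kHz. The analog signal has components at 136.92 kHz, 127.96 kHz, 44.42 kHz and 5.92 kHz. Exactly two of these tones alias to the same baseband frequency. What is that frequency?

fs/2 = 28.73 kHz.
136.92 kHz mod fs = 22 kHz.
22 kHz ≤ fs/2 = 28.73 kHz, appears at 22 kHz.
127.96 kHz mod fs = 13.04 kHz.
13.04 kHz ≤ fs/2 = 28.73 kHz, appears at 13.04 kHz.
44.42 kHz > fs/2 = 28.73 kHz, folds to fs − 44.42 kHz = 13.04 kHz.
5.92 kHz ≤ fs/2 = 28.73 kHz, passes unchanged.
44.42 kHz and 127.96 kHz both map to 13.04 kHz.

13.04 kHz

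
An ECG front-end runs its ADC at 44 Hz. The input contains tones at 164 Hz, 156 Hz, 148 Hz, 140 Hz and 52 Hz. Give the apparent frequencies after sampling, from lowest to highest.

fs/2 = 22 Hz.
164 Hz mod fs = 32 Hz.
32 Hz > fs/2 = 22 Hz, folds to fs − 32 Hz = 12 Hz.
156 Hz mod fs = 24 Hz.
24 Hz > fs/2 = 22 Hz, folds to fs − 24 Hz = 20 Hz.
148 Hz mod fs = 16 Hz.
16 Hz ≤ fs/2 = 22 Hz, appears at 16 Hz.
140 Hz mod fs = 8 Hz.
8 Hz ≤ fs/2 = 22 Hz, appears at 8 Hz.
52 Hz mod fs = 8 Hz.
8 Hz ≤ fs/2 = 22 Hz, appears at 8 Hz.
Distinct values: {8 Hz, 12 Hz, 16 Hz, 20 Hz}.

8 Hz, 12 Hz, 16 Hz, 20 Hz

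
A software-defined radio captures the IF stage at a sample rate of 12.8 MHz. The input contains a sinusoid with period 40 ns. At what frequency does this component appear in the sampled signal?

0.6 MHz

T = 40 ns → f = 1/T = 25 MHz.
25 MHz mod fs = 12.2 MHz.
12.2 MHz > fs/2 = 6.4 MHz, folds to fs − 12.2 MHz = 0.6 MHz.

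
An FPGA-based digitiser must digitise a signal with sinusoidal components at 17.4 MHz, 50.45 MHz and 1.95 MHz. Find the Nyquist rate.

Highest-frequency component: 50.45 MHz.
Nyquist rate = 2 × 50.45 MHz = 100.9 MHz.

100.9 MHz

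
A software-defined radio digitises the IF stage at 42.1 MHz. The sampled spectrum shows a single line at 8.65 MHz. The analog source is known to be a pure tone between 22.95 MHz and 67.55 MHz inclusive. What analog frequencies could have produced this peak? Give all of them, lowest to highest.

Frequencies that alias to 8.65 MHz are k·fs ± 8.65 MHz for integer k ≥ 0.
k=0: 8.65 MHz.
k=1: 33.45 MHz, 50.75 MHz.
k=2: 75.55 MHz, 92.85 MHz.
Within [22.95 MHz, 67.55 MHz]: 33.45 MHz, 50.75 MHz.

33.45 MHz, 50.75 MHz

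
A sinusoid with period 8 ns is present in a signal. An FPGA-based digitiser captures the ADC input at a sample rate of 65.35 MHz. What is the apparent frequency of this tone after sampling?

5.7 MHz

T = 8 ns → f = 1/T = 125 MHz.
125 MHz mod fs = 59.65 MHz.
59.65 MHz > fs/2 = 32.675 MHz, folds to fs − 59.65 MHz = 5.7 MHz.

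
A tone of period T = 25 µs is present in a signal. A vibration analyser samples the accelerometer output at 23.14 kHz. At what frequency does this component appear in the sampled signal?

6.28 kHz

T = 25 µs → f = 1/T = 40 kHz.
40 kHz mod fs = 16.86 kHz.
16.86 kHz > fs/2 = 11.57 kHz, folds to fs − 16.86 kHz = 6.28 kHz.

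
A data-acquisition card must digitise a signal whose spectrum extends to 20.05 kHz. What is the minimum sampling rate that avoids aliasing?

40.1 kHz

Nyquist rate = 2 × 20.05 kHz = 40.1 kHz.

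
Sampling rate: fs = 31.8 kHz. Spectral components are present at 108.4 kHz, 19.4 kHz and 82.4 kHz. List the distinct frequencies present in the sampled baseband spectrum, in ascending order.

12.4 kHz, 13 kHz

fs/2 = 15.9 kHz.
108.4 kHz mod fs = 13 kHz.
13 kHz ≤ fs/2 = 15.9 kHz, appears at 13 kHz.
19.4 kHz > fs/2 = 15.9 kHz, folds to fs − 19.4 kHz = 12.4 kHz.
82.4 kHz mod fs = 18.8 kHz.
18.8 kHz > fs/2 = 15.9 kHz, folds to fs − 18.8 kHz = 13 kHz.
Distinct values: {12.4 kHz, 13 kHz}.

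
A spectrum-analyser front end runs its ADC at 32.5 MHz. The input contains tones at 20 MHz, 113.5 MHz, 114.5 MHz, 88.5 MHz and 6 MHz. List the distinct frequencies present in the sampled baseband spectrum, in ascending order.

fs/2 = 16.25 MHz.
20 MHz > fs/2 = 16.25 MHz, folds to fs − 20 MHz = 12.5 MHz.
113.5 MHz mod fs = 16 MHz.
16 MHz ≤ fs/2 = 16.25 MHz, appears at 16 MHz.
114.5 MHz mod fs = 17 MHz.
17 MHz > fs/2 = 16.25 MHz, folds to fs − 17 MHz = 15.5 MHz.
88.5 MHz mod fs = 23.5 MHz.
23.5 MHz > fs/2 = 16.25 MHz, folds to fs − 23.5 MHz = 9 MHz.
6 MHz ≤ fs/2 = 16.25 MHz, passes unchanged.
Distinct values: {6 MHz, 9 MHz, 12.5 MHz, 15.5 MHz, 16 MHz}.

6 MHz, 9 MHz, 12.5 MHz, 15.5 MHz, 16 MHz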